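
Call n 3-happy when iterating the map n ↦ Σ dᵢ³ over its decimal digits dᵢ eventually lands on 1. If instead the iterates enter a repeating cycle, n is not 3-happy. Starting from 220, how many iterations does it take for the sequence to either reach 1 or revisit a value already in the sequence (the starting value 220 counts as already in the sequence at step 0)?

220 → 2³ + 2³ + 0³ = 8 + 8 + 0 = 16
16 → 1³ + 6³ = 1 + 216 = 217
217 → 2³ + 1³ + 7³ = 8 + 1 + 343 = 352
352 → 3³ + 5³ + 2³ = 27 + 125 + 8 = 160
160 → 1³ + 6³ + 0³ = 1 + 216 + 0 = 217  — 217 repeats.
That took 5 steps.

5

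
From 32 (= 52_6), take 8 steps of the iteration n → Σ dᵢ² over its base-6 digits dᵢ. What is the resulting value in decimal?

17

32 = (5,2)_6 → 29
29 = (4,5)_6 → 41
41 = (1,0,5)_6 → 26
26 = (4,2)_6 → 20
20 = (3,2)_6 → 13
13 = (2,1)_6 → 5
5 = (5)_6 → 25
25 = (4,1)_6 → 17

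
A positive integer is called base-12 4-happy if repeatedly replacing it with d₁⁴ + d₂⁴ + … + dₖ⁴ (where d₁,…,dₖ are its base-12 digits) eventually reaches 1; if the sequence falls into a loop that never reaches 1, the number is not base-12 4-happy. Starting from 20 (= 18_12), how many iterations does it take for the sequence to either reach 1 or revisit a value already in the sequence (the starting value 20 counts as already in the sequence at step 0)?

20 = (1,8)_12 → 1⁴ + 8⁴ = 4097
4097 = (2,4,5,5)_12 → 2⁴ + 4⁴ + 5⁴ + 5⁴ = 1522
1522 = (10,6,10)_12 → 10⁴ + 6⁴ + 10⁴ = 21296
21296 = (1,0,3,10,8)_12 → 1⁴ + 0⁴ + 3⁴ + 10⁴ + 8⁴ = 14178
14178 = (8,2,5,6)_12 → 8⁴ + 2⁴ + 5⁴ + 6⁴ = 6033
6033 = (3,5,10,9)_12 → 3⁴ + 5⁴ + 10⁴ + 9⁴ = 17267
17267 = (9,11,10,11)_12 → 9⁴ + 11⁴ + 10⁴ + 11⁴ = 45843
45843 = (2,2,6,4,3)_12 → 2⁴ + 2⁴ + 6⁴ + 4⁴ + 3⁴ = 1665
1665 = (11,6,9)_12 → 11⁴ + 6⁴ + 9⁴ = 22498
22498 = (1,1,0,2,10)_12 → 1⁴ + 1⁴ + 0⁴ + 2⁴ + 10⁴ = 10018
10018 = (5,9,6,10)_12 → 5⁴ + 9⁴ + 6⁴ + 10⁴ = 18482
18482 = (10,8,4,2)_12 → 10⁴ + 8⁴ + 4⁴ + 2⁴ = 14368
14368 = (8,3,9,4)_12 → 8⁴ + 3⁴ + 9⁴ + 4⁴ = 10994
10994 = (6,4,4,2)_12 → 6⁴ + 4⁴ + 4⁴ + 2⁴ = 1824
1824 = (1,0,8,0)_12 → 1⁴ + 0⁴ + 8⁴ + 0⁴ = 4097  — 4097 repeats.
That took 15 steps.

15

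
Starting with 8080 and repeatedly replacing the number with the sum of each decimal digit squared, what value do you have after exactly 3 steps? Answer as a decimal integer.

117

8080 → 128
128 → 69
69 → 117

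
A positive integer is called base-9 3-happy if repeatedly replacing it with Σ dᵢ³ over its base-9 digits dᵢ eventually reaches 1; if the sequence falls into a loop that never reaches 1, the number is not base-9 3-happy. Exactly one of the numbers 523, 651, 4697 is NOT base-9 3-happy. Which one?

523: 523 → 281 → 99 → 9 → 1  — reaches 1 (base-9 3-happy)
651: 651 → 539 → 853 → 409 → 189 → 35 → 539  — repeats 539 (not base-9 3-happy)
4697: 4697 → 1267 → 685 → 577 → 345 → 99 → 9 → 1  — reaches 1 (base-9 3-happy)

651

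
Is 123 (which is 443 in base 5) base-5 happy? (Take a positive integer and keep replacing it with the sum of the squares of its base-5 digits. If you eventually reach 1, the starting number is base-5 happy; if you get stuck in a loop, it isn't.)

123 = (4,4,3)_5 → 4² + 4² + 3² = 41
41 = (1,3,1)_5 → 1² + 3² + 1² = 11
11 = (2,1)_5 → 2² + 1² = 5
5 = (1,0)_5 → 1² + 0² = 1  — reached 1.

base-5 happy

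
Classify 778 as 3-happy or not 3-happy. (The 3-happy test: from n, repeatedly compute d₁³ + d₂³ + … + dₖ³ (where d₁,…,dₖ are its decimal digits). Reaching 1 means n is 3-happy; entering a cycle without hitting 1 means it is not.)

3-happy

778 → 7³ + 7³ + 8³ = 1198
1198 → 1³ + 1³ + 9³ + 8³ = 1243
1243 → 1³ + 2³ + 4³ + 3³ = 100
100 → 1³ + 0³ + 0³ = 1  — reached 1.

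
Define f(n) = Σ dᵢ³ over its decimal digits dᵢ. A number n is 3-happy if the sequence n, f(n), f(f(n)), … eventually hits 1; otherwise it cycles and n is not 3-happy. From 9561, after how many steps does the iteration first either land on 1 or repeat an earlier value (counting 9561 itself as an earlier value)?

13

9561 → 9³ + 5³ + 6³ + 1³ = 1071
1071 → 1³ + 0³ + 7³ + 1³ = 345
345 → 3³ + 4³ + 5³ = 216
216 → 2³ + 1³ + 6³ = 225
225 → 2³ + 2³ + 5³ = 141
141 → 1³ + 4³ + 1³ = 66
66 → 6³ + 6³ = 432
432 → 4³ + 3³ + 2³ = 99
99 → 9³ + 9³ = 1458
1458 → 1³ + 4³ + 5³ + 8³ = 702
702 → 7³ + 0³ + 2³ = 351
351 → 3³ + 5³ + 1³ = 153
153 → 1³ + 5³ + 3³ = 153  — 153 repeats.
That took 13 steps.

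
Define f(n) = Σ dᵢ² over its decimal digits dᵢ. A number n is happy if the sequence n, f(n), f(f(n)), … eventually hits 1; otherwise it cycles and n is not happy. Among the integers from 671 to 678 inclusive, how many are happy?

2

671: 671 → 86 → 100 → 1  (reaches 1)
672: 672 → 89 → 145 → 42 → 20 → 4 → 16 → 37 → 58 → 89  (repeats 89)
673: 673 → 94 → 97 → 130 → 10 → 1  (reaches 1)
674: 674 → 101 → 2 → 4 → 16 → 37 → 58 → 89 → 145 → 42 → 20 → 4  (repeats 4)
675: 675 → 110 → 2 → 4 → 16 → 37 → 58 → 89 → 145 → 42 → 20 → 4  (repeats 4)
676: 676 → 121 → 6 → 36 → 45 → 41 → 17 → 50 → 25 → 29 → 85 → 89 → 145 → 42 → 20 → 4 → 16 → 37 → 58 → 89  (repeats 89)
677: 677 → 134 → 26 → 40 → 16 → 37 → 58 → 89 → 145 → 42 → 20 → 4 → 16  (repeats 16)
678: 678 → 149 → 98 → 145 → 42 → 20 → 4 → 16 → 37 → 58 → 89 → 145  (repeats 145)
happy: 671, 673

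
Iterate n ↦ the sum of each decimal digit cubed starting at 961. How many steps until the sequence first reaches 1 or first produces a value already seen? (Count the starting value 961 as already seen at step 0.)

5

961 → 9³ + 6³ + 1³ = 946
946 → 9³ + 4³ + 6³ = 1009
1009 → 1³ + 0³ + 0³ + 9³ = 730
730 → 7³ + 3³ + 0³ = 370
370 → 3³ + 7³ + 0³ = 370  — 370 repeats.
That took 5 steps.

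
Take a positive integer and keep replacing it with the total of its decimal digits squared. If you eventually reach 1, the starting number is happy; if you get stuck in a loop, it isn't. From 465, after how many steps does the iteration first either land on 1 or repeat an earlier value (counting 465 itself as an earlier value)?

11

465 → 4² + 6² + 5² = 77
77 → 7² + 7² = 98
98 → 9² + 8² = 145
145 → 1² + 4² + 5² = 42
42 → 4² + 2² = 20
20 → 2² + 0² = 4
4 → 4² = 16
16 → 1² + 6² = 37
37 → 3² + 7² = 58
58 → 5² + 8² = 89
89 → 8² + 9² = 145  — 145 repeats.
That took 11 steps.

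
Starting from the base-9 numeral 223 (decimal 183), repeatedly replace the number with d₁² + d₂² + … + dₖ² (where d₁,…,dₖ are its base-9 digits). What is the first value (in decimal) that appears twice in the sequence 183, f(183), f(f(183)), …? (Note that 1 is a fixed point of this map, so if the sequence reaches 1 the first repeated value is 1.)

183 = (2,2,3)_9 → 2² + 2² + 3² = 17
17 = (1,8)_9 → 1² + 8² = 65
65 = (7,2)_9 → 7² + 2² = 53
53 = (5,8)_9 → 5² + 8² = 89
89 = (1,0,8)_9 → 1² + 0² + 8² = 65  — 65 already appeared earlier.

65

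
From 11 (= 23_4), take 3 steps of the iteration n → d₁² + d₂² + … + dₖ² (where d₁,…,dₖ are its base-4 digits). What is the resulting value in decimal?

8

11 = (2,3)_4 → 13
13 = (3,1)_4 → 10
10 = (2,2)_4 → 8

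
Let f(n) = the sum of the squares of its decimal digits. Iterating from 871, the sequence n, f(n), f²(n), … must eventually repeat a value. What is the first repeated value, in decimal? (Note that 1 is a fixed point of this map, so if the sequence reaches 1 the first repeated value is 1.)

37

871 → 8² + 7² + 1² = 114
114 → 1² + 1² + 4² = 18
18 → 1² + 8² = 65
65 → 6² + 5² = 61
61 → 6² + 1² = 37
37 → 3² + 7² = 58
58 → 5² + 8² = 89
89 → 8² + 9² = 145
145 → 1² + 4² + 5² = 42
42 → 4² + 2² = 20
20 → 2² + 0² = 4
4 → 4² = 16
16 → 1² + 6² = 37  — 37 already appeared earlier.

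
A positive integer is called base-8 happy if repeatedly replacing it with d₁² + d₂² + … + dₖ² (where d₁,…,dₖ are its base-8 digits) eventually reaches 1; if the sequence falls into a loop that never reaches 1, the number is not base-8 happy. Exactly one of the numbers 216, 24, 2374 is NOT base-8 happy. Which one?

216: 216 → 18 → 8 → 1  — reaches 1 (base-8 happy)
24: 24 → 9 → 2 → 4 → 16 → 4  — repeats 4 (not base-8 happy)
2374: 2374 → 77 → 27 → 18 → 8 → 1  — reaches 1 (base-8 happy)

24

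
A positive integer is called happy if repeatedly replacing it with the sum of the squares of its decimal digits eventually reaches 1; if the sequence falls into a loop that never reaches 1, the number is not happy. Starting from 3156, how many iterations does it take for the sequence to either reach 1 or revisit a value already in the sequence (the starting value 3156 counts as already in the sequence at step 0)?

3156 → 3² + 1² + 5² + 6² = 9 + 1 + 25 + 36 = 71
71 → 7² + 1² = 49 + 1 = 50
50 → 5² + 0² = 25 + 0 = 25
25 → 2² + 5² = 4 + 25 = 29
29 → 2² + 9² = 4 + 81 = 85
85 → 8² + 5² = 64 + 25 = 89
89 → 8² + 9² = 64 + 81 = 145
145 → 1² + 4² + 5² = 1 + 16 + 25 = 42
42 → 4² + 2² = 16 + 4 = 20
20 → 2² + 0² = 4 + 0 = 4
4 → 4² = 16
16 → 1² + 6² = 1 + 36 = 37
37 → 3² + 7² = 9 + 49 = 58
58 → 5² + 8² = 25 + 64 = 89  — 89 repeats.
That took 14 steps.

14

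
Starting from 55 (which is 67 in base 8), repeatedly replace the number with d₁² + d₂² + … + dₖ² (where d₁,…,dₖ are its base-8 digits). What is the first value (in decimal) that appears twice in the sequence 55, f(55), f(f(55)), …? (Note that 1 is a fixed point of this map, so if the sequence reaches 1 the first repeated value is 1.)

55 = (6,7)_8 → 6² + 7² = 36 + 49 = 85
85 = (1,2,5)_8 → 1² + 2² + 5² = 1 + 4 + 25 = 30
30 = (3,6)_8 → 3² + 6² = 9 + 36 = 45
45 = (5,5)_8 → 5² + 5² = 25 + 25 = 50
50 = (6,2)_8 → 6² + 2² = 36 + 4 = 40
40 = (5,0)_8 → 5² + 0² = 25 + 0 = 25
25 = (3,1)_8 → 3² + 1² = 9 + 1 = 10
10 = (1,2)_8 → 1² + 2² = 1 + 4 = 5
5 = (5)_8 → 5² = 25  — 25 already appeared earlier.

25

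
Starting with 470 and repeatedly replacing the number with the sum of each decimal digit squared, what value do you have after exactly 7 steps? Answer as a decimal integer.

470 → 4² + 7² + 0² = 16 + 49 + 0 = 65
65 → 6² + 5² = 36 + 25 = 61
61 → 6² + 1² = 36 + 1 = 37
37 → 3² + 7² = 9 + 49 = 58
58 → 5² + 8² = 25 + 64 = 89
89 → 8² + 9² = 64 + 81 = 145
145 → 1² + 4² + 5² = 1 + 16 + 25 = 42

42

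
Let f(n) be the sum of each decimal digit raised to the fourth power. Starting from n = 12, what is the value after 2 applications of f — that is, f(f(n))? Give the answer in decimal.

12 → 1⁴ + 2⁴ = 17
17 → 1⁴ + 7⁴ = 2402

2402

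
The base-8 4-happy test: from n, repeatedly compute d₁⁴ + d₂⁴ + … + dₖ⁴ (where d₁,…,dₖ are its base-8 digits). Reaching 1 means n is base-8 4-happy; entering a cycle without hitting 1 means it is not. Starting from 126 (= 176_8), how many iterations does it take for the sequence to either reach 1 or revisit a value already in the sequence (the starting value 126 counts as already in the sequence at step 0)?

7

126 = (1,7,6)_8 → 1⁴ + 7⁴ + 6⁴ = 3698
3698 = (7,1,6,2)_8 → 7⁴ + 1⁴ + 6⁴ + 2⁴ = 3714
3714 = (7,2,0,2)_8 → 7⁴ + 2⁴ + 0⁴ + 2⁴ = 2433
2433 = (4,6,0,1)_8 → 4⁴ + 6⁴ + 0⁴ + 1⁴ = 1553
1553 = (3,0,2,1)_8 → 3⁴ + 0⁴ + 2⁴ + 1⁴ = 98
98 = (1,4,2)_8 → 1⁴ + 4⁴ + 2⁴ = 273
273 = (4,2,1)_8 → 4⁴ + 2⁴ + 1⁴ = 273  — 273 repeats.
That took 7 steps.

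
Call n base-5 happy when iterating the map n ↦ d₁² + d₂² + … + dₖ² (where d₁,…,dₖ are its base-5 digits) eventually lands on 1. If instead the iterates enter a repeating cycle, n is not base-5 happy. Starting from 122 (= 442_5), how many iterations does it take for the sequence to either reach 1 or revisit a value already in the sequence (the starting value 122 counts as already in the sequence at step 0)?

122 = (4,4,2)_5 → 4² + 4² + 2² = 36
36 = (1,2,1)_5 → 1² + 2² + 1² = 6
6 = (1,1)_5 → 1² + 1² = 2
2 = (2)_5 → 2² = 4
4 = (4)_5 → 4² = 16
16 = (3,1)_5 → 3² + 1² = 10
10 = (2,0)_5 → 2² + 0² = 4  — 4 repeats.
That took 7 steps.

7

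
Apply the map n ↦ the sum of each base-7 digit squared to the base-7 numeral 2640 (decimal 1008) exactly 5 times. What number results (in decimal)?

1008 = (2,6,4,0)_7 → 56
56 = (1,1,0)_7 → 2
2 = (2)_7 → 4
4 = (4)_7 → 16
16 = (2,2)_7 → 8

8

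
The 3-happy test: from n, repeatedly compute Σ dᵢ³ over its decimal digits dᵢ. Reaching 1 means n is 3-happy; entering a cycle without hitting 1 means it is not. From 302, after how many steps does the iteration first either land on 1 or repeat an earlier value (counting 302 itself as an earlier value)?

8

302 → 3³ + 0³ + 2³ = 27 + 0 + 8 = 35
35 → 3³ + 5³ = 27 + 125 = 152
152 → 1³ + 5³ + 2³ = 1 + 125 + 8 = 134
134 → 1³ + 3³ + 4³ = 1 + 27 + 64 = 92
92 → 9³ + 2³ = 729 + 8 = 737
737 → 7³ + 3³ + 7³ = 343 + 27 + 343 = 713
713 → 7³ + 1³ + 3³ = 343 + 1 + 27 = 371
371 → 3³ + 7³ + 1³ = 27 + 343 + 1 = 371  — 371 repeats.
That took 8 steps.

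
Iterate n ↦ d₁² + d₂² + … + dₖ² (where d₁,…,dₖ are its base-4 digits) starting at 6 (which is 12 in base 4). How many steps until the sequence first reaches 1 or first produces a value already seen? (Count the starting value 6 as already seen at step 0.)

4

6 = (1,2)_4 → 1² + 2² = 1 + 4 = 5
5 = (1,1)_4 → 1² + 1² = 1 + 1 = 2
2 = (2)_4 → 2² = 4
4 = (1,0)_4 → 1² + 0² = 1 + 0 = 1  — reached 1.
That took 4 steps.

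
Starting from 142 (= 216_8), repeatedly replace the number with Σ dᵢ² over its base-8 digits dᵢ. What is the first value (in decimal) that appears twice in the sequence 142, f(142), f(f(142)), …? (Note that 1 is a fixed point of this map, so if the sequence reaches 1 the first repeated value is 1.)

142 = (2,1,6)_8 → 2² + 1² + 6² = 41
41 = (5,1)_8 → 5² + 1² = 26
26 = (3,2)_8 → 3² + 2² = 13
13 = (1,5)_8 → 1² + 5² = 26  — 26 already appeared earlier.

26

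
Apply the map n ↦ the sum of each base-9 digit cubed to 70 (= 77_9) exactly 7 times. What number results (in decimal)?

1198

70 = (7,7)_9 → 7³ + 7³ = 343 + 343 = 686
686 = (8,4,2)_9 → 8³ + 4³ + 2³ = 512 + 64 + 8 = 584
584 = (7,1,8)_9 → 7³ + 1³ + 8³ = 343 + 1 + 512 = 856
856 = (1,1,5,1)_9 → 1³ + 1³ + 5³ + 1³ = 1 + 1 + 125 + 1 = 128
128 = (1,5,2)_9 → 1³ + 5³ + 2³ = 1 + 125 + 8 = 134
134 = (1,5,8)_9 → 1³ + 5³ + 8³ = 1 + 125 + 512 = 638
638 = (7,7,8)_9 → 7³ + 7³ + 8³ = 343 + 343 + 512 = 1198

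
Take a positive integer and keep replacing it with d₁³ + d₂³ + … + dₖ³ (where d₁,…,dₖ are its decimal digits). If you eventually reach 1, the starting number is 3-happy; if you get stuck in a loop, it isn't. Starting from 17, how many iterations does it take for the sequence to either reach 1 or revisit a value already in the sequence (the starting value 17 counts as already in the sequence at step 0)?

9

17 → 344
344 → 155
155 → 251
251 → 134
134 → 92
92 → 737
737 → 713
713 → 371
371 → 371  — 371 repeats.
That took 9 steps.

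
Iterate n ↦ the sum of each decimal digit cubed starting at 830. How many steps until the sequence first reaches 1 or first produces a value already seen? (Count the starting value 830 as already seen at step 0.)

9

830 → 8³ + 3³ + 0³ = 539
539 → 5³ + 3³ + 9³ = 881
881 → 8³ + 8³ + 1³ = 1025
1025 → 1³ + 0³ + 2³ + 5³ = 134
134 → 1³ + 3³ + 4³ = 92
92 → 9³ + 2³ = 737
737 → 7³ + 3³ + 7³ = 713
713 → 7³ + 1³ + 3³ = 371
371 → 3³ + 7³ + 1³ = 371  — 371 repeats.
That took 9 steps.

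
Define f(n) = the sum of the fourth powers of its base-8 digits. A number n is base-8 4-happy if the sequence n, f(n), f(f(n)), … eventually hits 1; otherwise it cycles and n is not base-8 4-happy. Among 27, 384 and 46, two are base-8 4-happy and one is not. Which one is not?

46

27: 27 → 162 → 288 → 512 → 1  — reaches 1 (base-8 4-happy)
384: 384 → 1296 → 288 → 512 → 1  — reaches 1 (base-8 4-happy)
46: 46 → 1921 → 1378 → 913 → 1314 → 544 → 257 → 257  — repeats 257 (not base-8 4-happy)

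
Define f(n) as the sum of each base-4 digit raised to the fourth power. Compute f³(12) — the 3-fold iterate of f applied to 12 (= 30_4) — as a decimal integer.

81

12 = (3,0)_4 → 3⁴ + 0⁴ = 81
81 = (1,1,0,1)_4 → 1⁴ + 1⁴ + 0⁴ + 1⁴ = 3
3 = (3)_4 → 3⁴ = 81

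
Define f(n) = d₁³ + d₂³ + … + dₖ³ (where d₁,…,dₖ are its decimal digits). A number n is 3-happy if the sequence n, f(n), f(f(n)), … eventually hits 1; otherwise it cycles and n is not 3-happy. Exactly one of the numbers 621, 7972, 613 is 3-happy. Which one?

621: 621 → 225 → 141 → 66 → 432 → 99 → 1458 → 702 → 351 → 153 → 153  — repeats 153 (not 3-happy)
7972: 7972 → 1423 → 100 → 1  — reaches 1 (3-happy)
613: 613 → 244 → 136 → 244  — repeats 244 (not 3-happy)

7972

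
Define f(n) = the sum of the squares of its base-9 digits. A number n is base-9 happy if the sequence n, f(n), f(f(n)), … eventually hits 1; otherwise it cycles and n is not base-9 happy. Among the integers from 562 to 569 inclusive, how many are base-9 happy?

562: 562 → 116 → 74 → 68 → 74  — not base-9 happy
563: 563 → 125 → 81 → 1  — base-9 happy
564: 564 → 136 → 38 → 20 → 8 → 64 → 50 → 50  — not base-9 happy
565: 565 → 149 → 75 → 73 → 65 → 53 → 89 → 65  — not base-9 happy
566: 566 → 164 → 8 → 64 → 50 → 50  — not base-9 happy
567: 567 → 49 → 41 → 41  — not base-9 happy
568: 568 → 50 → 50  — not base-9 happy
569: 569 → 53 → 89 → 65 → 53  — not base-9 happy
base-9 happy: 563

1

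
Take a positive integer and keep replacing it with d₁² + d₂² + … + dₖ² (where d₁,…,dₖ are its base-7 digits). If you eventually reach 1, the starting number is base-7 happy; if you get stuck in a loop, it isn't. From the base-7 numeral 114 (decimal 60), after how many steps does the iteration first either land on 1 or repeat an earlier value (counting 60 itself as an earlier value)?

9

60 = (1,1,4)_7 → 18
18 = (2,4)_7 → 20
20 = (2,6)_7 → 40
40 = (5,5)_7 → 50
50 = (1,0,1)_7 → 2
2 = (2)_7 → 4
4 = (4)_7 → 16
16 = (2,2)_7 → 8
8 = (1,1)_7 → 2  — 2 repeats.
That took 9 steps.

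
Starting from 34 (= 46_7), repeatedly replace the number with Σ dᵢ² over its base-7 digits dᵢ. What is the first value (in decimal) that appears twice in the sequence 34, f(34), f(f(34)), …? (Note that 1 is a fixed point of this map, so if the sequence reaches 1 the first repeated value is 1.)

34 = (4,6)_7 → 4² + 6² = 52
52 = (1,0,3)_7 → 1² + 0² + 3² = 10
10 = (1,3)_7 → 1² + 3² = 10  — 10 already appeared earlier.

10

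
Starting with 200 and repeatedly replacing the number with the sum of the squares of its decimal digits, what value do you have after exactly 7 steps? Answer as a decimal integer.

42

200 → 2² + 0² + 0² = 4 + 0 + 0 = 4
4 → 4² = 16
16 → 1² + 6² = 1 + 36 = 37
37 → 3² + 7² = 9 + 49 = 58
58 → 5² + 8² = 25 + 64 = 89
89 → 8² + 9² = 64 + 81 = 145
145 → 1² + 4² + 5² = 1 + 16 + 25 = 42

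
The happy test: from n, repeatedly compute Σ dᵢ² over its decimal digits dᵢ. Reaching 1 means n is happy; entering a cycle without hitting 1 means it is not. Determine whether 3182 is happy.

not happy

3182 → 78
78 → 113
113 → 11
11 → 2
2 → 4
4 → 16
16 → 37
37 → 58
58 → 89
89 → 145
145 → 42
42 → 20
20 → 4  — 4 already seen; the sequence cycles without reaching 1.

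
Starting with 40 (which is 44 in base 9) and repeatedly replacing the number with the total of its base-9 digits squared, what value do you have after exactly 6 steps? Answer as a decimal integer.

40 = (4,4)_9 → 4² + 4² = 32
32 = (3,5)_9 → 3² + 5² = 34
34 = (3,7)_9 → 3² + 7² = 58
58 = (6,4)_9 → 6² + 4² = 52
52 = (5,7)_9 → 5² + 7² = 74
74 = (8,2)_9 → 8² + 2² = 68

68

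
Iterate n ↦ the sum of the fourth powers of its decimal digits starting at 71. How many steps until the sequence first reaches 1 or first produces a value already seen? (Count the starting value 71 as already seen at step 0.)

4

71 → 2402
2402 → 288
288 → 8208
8208 → 8208  — 8208 repeats.
That took 4 steps.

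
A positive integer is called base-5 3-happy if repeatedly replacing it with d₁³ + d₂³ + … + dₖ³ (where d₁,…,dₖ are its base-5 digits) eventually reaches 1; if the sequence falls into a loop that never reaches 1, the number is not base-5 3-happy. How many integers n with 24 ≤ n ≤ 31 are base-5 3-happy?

1

24: 24 → 128 → 28 → 28  (repeats 28)
25: 25 → 1  (reaches 1)
26: 26 → 2 → 8 → 28 → 28  (repeats 28)
27: 27 → 9 → 65 → 35 → 9  (repeats 9)
28: 28 → 28  (repeats 28)
29: 29 → 65 → 35 → 9 → 65  (repeats 65)
30: 30 → 2 → 8 → 28 → 28  (repeats 28)
31: 31 → 3 → 27 → 9 → 65 → 35 → 9  (repeats 9)
base-5 3-happy: 25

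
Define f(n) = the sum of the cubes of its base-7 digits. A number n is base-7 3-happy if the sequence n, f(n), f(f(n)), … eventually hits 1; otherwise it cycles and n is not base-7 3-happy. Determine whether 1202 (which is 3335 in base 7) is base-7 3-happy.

not base-7 3-happy

1202 = (3,3,3,5)_7 → 3³ + 3³ + 3³ + 5³ = 206
206 = (4,1,3)_7 → 4³ + 1³ + 3³ = 92
92 = (1,6,1)_7 → 1³ + 6³ + 1³ = 218
218 = (4,3,1)_7 → 4³ + 3³ + 1³ = 92  — 92 already seen; the sequence cycles without reaching 1.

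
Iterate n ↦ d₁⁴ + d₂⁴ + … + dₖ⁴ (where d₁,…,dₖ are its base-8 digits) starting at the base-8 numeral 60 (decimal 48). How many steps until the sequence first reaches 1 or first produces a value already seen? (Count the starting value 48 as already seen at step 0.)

48 = (6,0)_8 → 1296
1296 = (2,4,2,0)_8 → 288
288 = (4,4,0)_8 → 512
512 = (1,0,0,0)_8 → 1  — reached 1.
That took 4 steps.

4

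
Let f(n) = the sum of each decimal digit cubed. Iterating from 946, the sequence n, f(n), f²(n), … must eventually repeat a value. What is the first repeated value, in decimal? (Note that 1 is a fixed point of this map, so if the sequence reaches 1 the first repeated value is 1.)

370

946 → 1009
1009 → 730
730 → 370
370 → 370  — 370 already appeared earlier.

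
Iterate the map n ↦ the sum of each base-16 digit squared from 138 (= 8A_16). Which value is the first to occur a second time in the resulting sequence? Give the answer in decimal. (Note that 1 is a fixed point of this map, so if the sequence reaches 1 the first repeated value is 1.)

1

138 = (8,10)_16 → 8² + 10² = 164
164 = (10,4)_16 → 10² + 4² = 116
116 = (7,4)_16 → 7² + 4² = 65
65 = (4,1)_16 → 4² + 1² = 17
17 = (1,1)_16 → 1² + 1² = 2
2 = (2)_16 → 2² = 4
4 = (4)_16 → 4² = 16
16 = (1,0)_16 → 1² + 0² = 1  — reached the fixed point 1.
1 → 1, so 1 is the first repeated value.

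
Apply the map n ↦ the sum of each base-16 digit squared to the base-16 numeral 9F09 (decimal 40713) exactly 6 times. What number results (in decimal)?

40713 = (9,15,0,9)_16 → 9² + 15² + 0² + 9² = 387
387 = (1,8,3)_16 → 1² + 8² + 3² = 74
74 = (4,10)_16 → 4² + 10² = 116
116 = (7,4)_16 → 7² + 4² = 65
65 = (4,1)_16 → 4² + 1² = 17
17 = (1,1)_16 → 1² + 1² = 2

2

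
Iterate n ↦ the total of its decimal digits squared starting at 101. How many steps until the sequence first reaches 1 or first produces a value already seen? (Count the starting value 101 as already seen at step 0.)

10

101 → 1² + 0² + 1² = 1 + 0 + 1 = 2
2 → 2² = 4
4 → 4² = 16
16 → 1² + 6² = 1 + 36 = 37
37 → 3² + 7² = 9 + 49 = 58
58 → 5² + 8² = 25 + 64 = 89
89 → 8² + 9² = 64 + 81 = 145
145 → 1² + 4² + 5² = 1 + 16 + 25 = 42
42 → 4² + 2² = 16 + 4 = 20
20 → 2² + 0² = 4 + 0 = 4  — 4 repeats.
That took 10 steps.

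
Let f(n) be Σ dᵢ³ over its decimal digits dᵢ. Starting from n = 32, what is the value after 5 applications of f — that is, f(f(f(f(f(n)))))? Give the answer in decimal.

737

32 → 3³ + 2³ = 27 + 8 = 35
35 → 3³ + 5³ = 27 + 125 = 152
152 → 1³ + 5³ + 2³ = 1 + 125 + 8 = 134
134 → 1³ + 3³ + 4³ = 1 + 27 + 64 = 92
92 → 9³ + 2³ = 729 + 8 = 737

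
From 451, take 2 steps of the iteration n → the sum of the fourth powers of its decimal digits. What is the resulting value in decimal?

451 → 4⁴ + 5⁴ + 1⁴ = 882
882 → 8⁴ + 8⁴ + 2⁴ = 8208

8208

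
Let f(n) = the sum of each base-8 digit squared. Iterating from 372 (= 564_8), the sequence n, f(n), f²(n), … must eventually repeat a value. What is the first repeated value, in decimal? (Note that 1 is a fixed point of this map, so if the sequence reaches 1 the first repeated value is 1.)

1

372 = (5,6,4)_8 → 77
77 = (1,1,5)_8 → 27
27 = (3,3)_8 → 18
18 = (2,2)_8 → 8
8 = (1,0)_8 → 1  — reached the fixed point 1.
1 → 1, so 1 is the first repeated value.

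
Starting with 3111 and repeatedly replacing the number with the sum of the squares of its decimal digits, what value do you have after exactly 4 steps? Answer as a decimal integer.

3111 → 12
12 → 5
5 → 25
25 → 29

29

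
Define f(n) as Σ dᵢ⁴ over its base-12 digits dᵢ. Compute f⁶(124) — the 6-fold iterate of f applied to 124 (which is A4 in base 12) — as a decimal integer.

124 = (10,4)_12 → 10256
10256 = (5,11,2,8)_12 → 19378
19378 = (11,2,6,10)_12 → 25953
25953 = (1,3,0,2,9)_12 → 6659
6659 = (3,10,2,11)_12 → 24738
24738 = (1,2,3,9,6)_12 → 7955

7955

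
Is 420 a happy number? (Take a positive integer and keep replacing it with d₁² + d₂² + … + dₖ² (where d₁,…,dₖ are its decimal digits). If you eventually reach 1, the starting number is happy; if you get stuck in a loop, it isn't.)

not happy

420 → 20
20 → 4
4 → 16
16 → 37
37 → 58
58 → 89
89 → 145
145 → 42
42 → 20  — 20 already seen; the sequence cycles without reaching 1.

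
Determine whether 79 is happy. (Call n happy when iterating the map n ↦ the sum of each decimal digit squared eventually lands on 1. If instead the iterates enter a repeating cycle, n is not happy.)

happy

79 → 7² + 9² = 130
130 → 1² + 3² + 0² = 10
10 → 1² + 0² = 1  — reached 1.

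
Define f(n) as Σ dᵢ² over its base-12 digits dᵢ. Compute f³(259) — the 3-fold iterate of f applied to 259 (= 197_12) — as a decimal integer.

259 = (1,9,7)_12 → 1² + 9² + 7² = 131
131 = (10,11)_12 → 10² + 11² = 221
221 = (1,6,5)_12 → 1² + 6² + 5² = 62

62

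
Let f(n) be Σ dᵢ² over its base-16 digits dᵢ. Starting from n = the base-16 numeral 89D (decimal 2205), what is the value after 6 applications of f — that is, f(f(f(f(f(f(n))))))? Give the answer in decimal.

2205 = (8,9,13)_16 → 8² + 9² + 13² = 64 + 81 + 169 = 314
314 = (1,3,10)_16 → 1² + 3² + 10² = 1 + 9 + 100 = 110
110 = (6,14)_16 → 6² + 14² = 36 + 196 = 232
232 = (14,8)_16 → 14² + 8² = 196 + 64 = 260
260 = (1,0,4)_16 → 1² + 0² + 4² = 1 + 0 + 16 = 17
17 = (1,1)_16 → 1² + 1² = 1 + 1 = 2

2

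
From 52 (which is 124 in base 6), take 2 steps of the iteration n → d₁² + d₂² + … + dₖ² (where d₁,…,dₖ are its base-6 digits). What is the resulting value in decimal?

52 = (1,2,4)_6 → 21
21 = (3,3)_6 → 18

18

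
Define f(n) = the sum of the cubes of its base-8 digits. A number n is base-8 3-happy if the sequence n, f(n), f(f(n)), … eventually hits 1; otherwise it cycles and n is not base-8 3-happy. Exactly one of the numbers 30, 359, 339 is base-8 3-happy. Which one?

339

30: 30 → 243 → 270 → 281 → 92 → 92  — repeats 92 (not base-8 3-happy)
359: 359 → 532 → 73 → 3 → 27 → 54 → 432 → 432  — repeats 432 (not base-8 3-happy)
339: 339 → 160 → 72 → 2 → 8 → 1  — reaches 1 (base-8 3-happy)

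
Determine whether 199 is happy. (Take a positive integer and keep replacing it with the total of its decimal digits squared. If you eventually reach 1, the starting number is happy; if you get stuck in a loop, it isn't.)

not happy

199 → 1² + 9² + 9² = 163
163 → 1² + 6² + 3² = 46
46 → 4² + 6² = 52
52 → 5² + 2² = 29
29 → 2² + 9² = 85
85 → 8² + 5² = 89
89 → 8² + 9² = 145
145 → 1² + 4² + 5² = 42
42 → 4² + 2² = 20
20 → 2² + 0² = 4
4 → 4² = 16
16 → 1² + 6² = 37
37 → 3² + 7² = 58
58 → 5² + 8² = 89  — 89 already seen; the sequence cycles without reaching 1.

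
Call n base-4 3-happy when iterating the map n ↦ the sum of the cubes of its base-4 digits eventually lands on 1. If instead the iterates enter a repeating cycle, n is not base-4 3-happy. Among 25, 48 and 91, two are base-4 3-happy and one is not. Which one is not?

48

25: 25 → 10 → 16 → 1  — reaches 1 (base-4 3-happy)
48: 48 → 27 → 36 → 9 → 9  — repeats 9 (not base-4 3-happy)
91: 91 → 37 → 10 → 16 → 1  — reaches 1 (base-4 3-happy)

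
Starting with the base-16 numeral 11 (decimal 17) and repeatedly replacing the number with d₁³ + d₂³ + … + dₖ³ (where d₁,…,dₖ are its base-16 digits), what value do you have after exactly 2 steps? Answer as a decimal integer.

17 = (1,1)_16 → 2
2 = (2)_16 → 8

8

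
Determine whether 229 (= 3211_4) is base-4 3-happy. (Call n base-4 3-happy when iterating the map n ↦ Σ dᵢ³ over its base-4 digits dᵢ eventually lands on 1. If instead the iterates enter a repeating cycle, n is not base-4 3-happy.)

base-4 3-happy

229 = (3,2,1,1)_4 → 37
37 = (2,1,1)_4 → 10
10 = (2,2)_4 → 16
16 = (1,0,0)_4 → 1  — reached 1.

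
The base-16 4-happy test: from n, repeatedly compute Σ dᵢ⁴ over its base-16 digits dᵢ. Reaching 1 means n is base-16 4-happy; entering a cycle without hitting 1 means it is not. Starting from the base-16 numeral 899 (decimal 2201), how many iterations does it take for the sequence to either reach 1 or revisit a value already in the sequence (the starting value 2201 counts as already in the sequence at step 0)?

9

2201 = (8,9,9)_16 → 8⁴ + 9⁴ + 9⁴ = 17218
17218 = (4,3,4,2)_16 → 4⁴ + 3⁴ + 4⁴ + 2⁴ = 609
609 = (2,6,1)_16 → 2⁴ + 6⁴ + 1⁴ = 1313
1313 = (5,2,1)_16 → 5⁴ + 2⁴ + 1⁴ = 642
642 = (2,8,2)_16 → 2⁴ + 8⁴ + 2⁴ = 4128
4128 = (1,0,2,0)_16 → 1⁴ + 0⁴ + 2⁴ + 0⁴ = 17
17 = (1,1)_16 → 1⁴ + 1⁴ = 2
2 = (2)_16 → 2⁴ = 16
16 = (1,0)_16 → 1⁴ + 0⁴ = 1  — reached 1.
That took 9 steps.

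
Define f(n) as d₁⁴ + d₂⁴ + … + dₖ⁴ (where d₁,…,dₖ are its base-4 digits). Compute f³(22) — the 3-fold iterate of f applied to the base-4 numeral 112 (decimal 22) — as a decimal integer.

22 = (1,1,2)_4 → 1⁴ + 1⁴ + 2⁴ = 18
18 = (1,0,2)_4 → 1⁴ + 0⁴ + 2⁴ = 17
17 = (1,0,1)_4 → 1⁴ + 0⁴ + 1⁴ = 2

2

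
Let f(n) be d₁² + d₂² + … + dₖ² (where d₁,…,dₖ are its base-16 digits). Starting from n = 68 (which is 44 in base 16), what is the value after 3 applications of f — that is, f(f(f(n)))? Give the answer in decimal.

16

68 = (4,4)_16 → 4² + 4² = 32
32 = (2,0)_16 → 2² + 0² = 4
4 = (4)_16 → 4² = 16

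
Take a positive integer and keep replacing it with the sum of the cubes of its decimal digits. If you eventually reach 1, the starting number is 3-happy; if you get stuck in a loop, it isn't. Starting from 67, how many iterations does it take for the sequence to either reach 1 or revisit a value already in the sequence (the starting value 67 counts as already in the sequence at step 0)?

8

67 → 559
559 → 979
979 → 1801
1801 → 514
514 → 190
190 → 730
730 → 370
370 → 370  — 370 repeats.
That took 8 steps.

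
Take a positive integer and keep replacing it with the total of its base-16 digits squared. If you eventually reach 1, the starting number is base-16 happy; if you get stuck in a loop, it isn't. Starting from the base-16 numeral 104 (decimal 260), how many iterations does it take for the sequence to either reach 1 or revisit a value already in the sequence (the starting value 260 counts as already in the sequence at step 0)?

260 = (1,0,4)_16 → 1² + 0² + 4² = 17
17 = (1,1)_16 → 1² + 1² = 2
2 = (2)_16 → 2² = 4
4 = (4)_16 → 4² = 16
16 = (1,0)_16 → 1² + 0² = 1  — reached 1.
That took 5 steps.

5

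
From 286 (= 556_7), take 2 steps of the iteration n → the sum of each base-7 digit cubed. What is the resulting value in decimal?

286 = (5,5,6)_7 → 5³ + 5³ + 6³ = 466
466 = (1,2,3,4)_7 → 1³ + 2³ + 3³ + 4³ = 100

100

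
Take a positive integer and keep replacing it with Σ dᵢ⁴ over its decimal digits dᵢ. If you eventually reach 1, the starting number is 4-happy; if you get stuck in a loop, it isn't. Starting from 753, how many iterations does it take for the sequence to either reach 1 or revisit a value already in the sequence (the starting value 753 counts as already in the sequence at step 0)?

10

753 → 7⁴ + 5⁴ + 3⁴ = 2401 + 625 + 81 = 3107
3107 → 3⁴ + 1⁴ + 0⁴ + 7⁴ = 81 + 1 + 0 + 2401 = 2483
2483 → 2⁴ + 4⁴ + 8⁴ + 3⁴ = 16 + 256 + 4096 + 81 = 4449
4449 → 4⁴ + 4⁴ + 4⁴ + 9⁴ = 256 + 256 + 256 + 6561 = 7329
7329 → 7⁴ + 3⁴ + 2⁴ + 9⁴ = 2401 + 81 + 16 + 6561 = 9059
9059 → 9⁴ + 0⁴ + 5⁴ + 9⁴ = 6561 + 0 + 625 + 6561 = 13747
13747 → 1⁴ + 3⁴ + 7⁴ + 4⁴ + 7⁴ = 1 + 81 + 2401 + 256 + 2401 = 5140
5140 → 5⁴ + 1⁴ + 4⁴ + 0⁴ = 625 + 1 + 256 + 0 = 882
882 → 8⁴ + 8⁴ + 2⁴ = 4096 + 4096 + 16 = 8208
8208 → 8⁴ + 2⁴ + 0⁴ + 8⁴ = 4096 + 16 + 0 + 4096 = 8208  — 8208 repeats.
That took 10 steps.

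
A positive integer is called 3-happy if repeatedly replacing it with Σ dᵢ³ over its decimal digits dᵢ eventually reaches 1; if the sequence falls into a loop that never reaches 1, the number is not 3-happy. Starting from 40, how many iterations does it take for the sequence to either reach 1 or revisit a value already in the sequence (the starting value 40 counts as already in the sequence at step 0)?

40 → 4³ + 0³ = 64 + 0 = 64
64 → 6³ + 4³ = 216 + 64 = 280
280 → 2³ + 8³ + 0³ = 8 + 512 + 0 = 520
520 → 5³ + 2³ + 0³ = 125 + 8 + 0 = 133
133 → 1³ + 3³ + 3³ = 1 + 27 + 27 = 55
55 → 5³ + 5³ = 125 + 125 = 250
250 → 2³ + 5³ + 0³ = 8 + 125 + 0 = 133  — 133 repeats.
That took 7 steps.

7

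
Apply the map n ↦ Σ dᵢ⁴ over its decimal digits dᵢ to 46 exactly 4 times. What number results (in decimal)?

2739

46 → 4⁴ + 6⁴ = 256 + 1296 = 1552
1552 → 1⁴ + 5⁴ + 5⁴ + 2⁴ = 1 + 625 + 625 + 16 = 1267
1267 → 1⁴ + 2⁴ + 6⁴ + 7⁴ = 1 + 16 + 1296 + 2401 = 3714
3714 → 3⁴ + 7⁴ + 1⁴ + 4⁴ = 81 + 2401 + 1 + 256 = 2739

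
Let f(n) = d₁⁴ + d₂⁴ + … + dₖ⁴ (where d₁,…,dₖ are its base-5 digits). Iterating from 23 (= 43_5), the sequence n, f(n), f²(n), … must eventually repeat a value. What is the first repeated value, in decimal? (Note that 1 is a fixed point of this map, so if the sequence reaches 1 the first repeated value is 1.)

23 = (4,3)_5 → 4⁴ + 3⁴ = 337
337 = (2,3,2,2)_5 → 2⁴ + 3⁴ + 2⁴ + 2⁴ = 129
129 = (1,0,0,4)_5 → 1⁴ + 0⁴ + 0⁴ + 4⁴ = 257
257 = (2,0,1,2)_5 → 2⁴ + 0⁴ + 1⁴ + 2⁴ = 33
33 = (1,1,3)_5 → 1⁴ + 1⁴ + 3⁴ = 83
83 = (3,1,3)_5 → 3⁴ + 1⁴ + 3⁴ = 163
163 = (1,1,2,3)_5 → 1⁴ + 1⁴ + 2⁴ + 3⁴ = 99
99 = (3,4,4)_5 → 3⁴ + 4⁴ + 4⁴ = 593
593 = (4,3,3,3)_5 → 4⁴ + 3⁴ + 3⁴ + 3⁴ = 499
499 = (3,4,4,4)_5 → 3⁴ + 4⁴ + 4⁴ + 4⁴ = 849
849 = (1,1,3,4,4)_5 → 1⁴ + 1⁴ + 3⁴ + 4⁴ + 4⁴ = 595
595 = (4,3,4,0)_5 → 4⁴ + 3⁴ + 4⁴ + 0⁴ = 593  — 593 already appeared earlier.

593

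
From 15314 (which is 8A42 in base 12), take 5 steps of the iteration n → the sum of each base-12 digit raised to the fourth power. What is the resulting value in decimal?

15314 = (8,10,4,2)_12 → 8⁴ + 10⁴ + 4⁴ + 2⁴ = 14368
14368 = (8,3,9,4)_12 → 8⁴ + 3⁴ + 9⁴ + 4⁴ = 10994
10994 = (6,4,4,2)_12 → 6⁴ + 4⁴ + 4⁴ + 2⁴ = 1824
1824 = (1,0,8,0)_12 → 1⁴ + 0⁴ + 8⁴ + 0⁴ = 4097
4097 = (2,4,5,5)_12 → 2⁴ + 4⁴ + 5⁴ + 5⁴ = 1522

1522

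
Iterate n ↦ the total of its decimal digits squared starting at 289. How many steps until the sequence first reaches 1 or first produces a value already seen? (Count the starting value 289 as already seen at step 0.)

11

289 → 149
149 → 98
98 → 145
145 → 42
42 → 20
20 → 4
4 → 16
16 → 37
37 → 58
58 → 89
89 → 145  — 145 repeats.
That took 11 steps.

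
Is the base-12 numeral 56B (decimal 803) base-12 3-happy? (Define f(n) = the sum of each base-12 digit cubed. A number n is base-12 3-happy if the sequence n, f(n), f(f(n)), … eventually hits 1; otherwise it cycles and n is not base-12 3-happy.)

not base-12 3-happy

803 = (5,6,11)_12 → 5³ + 6³ + 11³ = 1672
1672 = (11,7,4)_12 → 11³ + 7³ + 4³ = 1738
1738 = (1,0,0,10)_12 → 1³ + 0³ + 0³ + 10³ = 1001
1001 = (6,11,5)_12 → 6³ + 11³ + 5³ = 1672  — 1672 already seen; the sequence cycles without reaching 1.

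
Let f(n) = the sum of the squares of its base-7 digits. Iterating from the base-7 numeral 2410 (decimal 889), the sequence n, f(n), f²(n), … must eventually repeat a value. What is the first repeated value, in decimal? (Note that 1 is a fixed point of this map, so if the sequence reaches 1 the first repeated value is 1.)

25

889 = (2,4,1,0)_7 → 2² + 4² + 1² + 0² = 4 + 16 + 1 + 0 = 21
21 = (3,0)_7 → 3² + 0² = 9 + 0 = 9
9 = (1,2)_7 → 1² + 2² = 1 + 4 = 5
5 = (5)_7 → 5² = 25
25 = (3,4)_7 → 3² + 4² = 9 + 16 = 25  — 25 already appeared earlier.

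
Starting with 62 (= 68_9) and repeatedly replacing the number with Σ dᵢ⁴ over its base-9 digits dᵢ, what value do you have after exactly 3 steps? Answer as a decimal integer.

434

62 = (6,8)_9 → 6⁴ + 8⁴ = 1296 + 4096 = 5392
5392 = (7,3,5,1)_9 → 7⁴ + 3⁴ + 5⁴ + 1⁴ = 2401 + 81 + 625 + 1 = 3108
3108 = (4,2,3,3)_9 → 4⁴ + 2⁴ + 3⁴ + 3⁴ = 256 + 16 + 81 + 81 = 434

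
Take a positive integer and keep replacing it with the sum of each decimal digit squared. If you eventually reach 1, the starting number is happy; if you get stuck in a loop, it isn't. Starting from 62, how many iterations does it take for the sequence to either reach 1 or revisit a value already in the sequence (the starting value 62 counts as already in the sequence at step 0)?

10

62 → 6² + 2² = 36 + 4 = 40
40 → 4² + 0² = 16 + 0 = 16
16 → 1² + 6² = 1 + 36 = 37
37 → 3² + 7² = 9 + 49 = 58
58 → 5² + 8² = 25 + 64 = 89
89 → 8² + 9² = 64 + 81 = 145
145 → 1² + 4² + 5² = 1 + 16 + 25 = 42
42 → 4² + 2² = 16 + 4 = 20
20 → 2² + 0² = 4 + 0 = 4
4 → 4² = 16  — 16 repeats.
That took 10 steps.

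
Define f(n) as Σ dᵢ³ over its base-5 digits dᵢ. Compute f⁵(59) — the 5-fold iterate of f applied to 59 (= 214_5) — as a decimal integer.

59 = (2,1,4)_5 → 2³ + 1³ + 4³ = 8 + 1 + 64 = 73
73 = (2,4,3)_5 → 2³ + 4³ + 3³ = 8 + 64 + 27 = 99
99 = (3,4,4)_5 → 3³ + 4³ + 4³ = 27 + 64 + 64 = 155
155 = (1,1,1,0)_5 → 1³ + 1³ + 1³ + 0³ = 1 + 1 + 1 + 0 = 3
3 = (3)_5 → 3³ = 27

27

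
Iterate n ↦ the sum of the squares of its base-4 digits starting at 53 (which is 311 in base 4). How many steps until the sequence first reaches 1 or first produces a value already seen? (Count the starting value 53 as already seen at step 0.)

53 = (3,1,1)_4 → 3² + 1² + 1² = 9 + 1 + 1 = 11
11 = (2,3)_4 → 2² + 3² = 4 + 9 = 13
13 = (3,1)_4 → 3² + 1² = 9 + 1 = 10
10 = (2,2)_4 → 2² + 2² = 4 + 4 = 8
8 = (2,0)_4 → 2² + 0² = 4 + 0 = 4
4 = (1,0)_4 → 1² + 0² = 1 + 0 = 1  — reached 1.
That took 6 steps.

6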